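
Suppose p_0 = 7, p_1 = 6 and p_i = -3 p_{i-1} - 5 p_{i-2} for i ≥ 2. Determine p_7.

p_2 = -3(6) - 5(7) = -53
p_3 = -3(-53) - 5(6) = 129
p_4 = -3(129) - 5(-53) = -122
p_5 = -3(-122) - 5(129) = -279
p_6 = -3(-279) - 5(-122) = 1447
p_7 = -3(1447) - 5(-279) = -2946

-2946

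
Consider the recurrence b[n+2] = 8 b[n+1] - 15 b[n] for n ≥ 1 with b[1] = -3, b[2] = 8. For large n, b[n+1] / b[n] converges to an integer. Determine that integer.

5

The characteristic equation is r^2 - 8r + 15 = 0, which factors as (r - 5)(r - 3) = 0.
So the roots are 5 and 3. Since |5| > |3| and the coefficient of 5^n is non-zero, the ratio tends to 5.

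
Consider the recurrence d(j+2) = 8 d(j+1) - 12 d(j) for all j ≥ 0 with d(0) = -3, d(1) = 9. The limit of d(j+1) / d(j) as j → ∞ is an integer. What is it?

6

The characteristic equation is r^2 - 8r + 12 = 0, which factors as (r - 6)(r - 2) = 0.
So the roots are 6 and 2. Since |6| > |2| and the coefficient of 6^j is non-zero, the ratio tends to 6.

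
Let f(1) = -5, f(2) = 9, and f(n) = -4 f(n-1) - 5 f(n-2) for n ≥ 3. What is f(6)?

f(3) = -4*9 - 5*(-5) = -11
f(4) = -4*(-11) - 5*9 = -1
f(5) = -4*(-1) - 5*(-11) = 59
f(6) = -4*59 - 5*(-1) = -231

-231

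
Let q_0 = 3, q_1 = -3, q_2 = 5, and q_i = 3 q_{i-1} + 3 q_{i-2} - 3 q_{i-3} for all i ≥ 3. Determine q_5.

q_3 = 3(5) + 3(-3) - 3(3) = -3
q_4 = 3(-3) + 3(5) - 3(-3) = 15
q_5 = 3(15) + 3(-3) - 3(5) = 21

21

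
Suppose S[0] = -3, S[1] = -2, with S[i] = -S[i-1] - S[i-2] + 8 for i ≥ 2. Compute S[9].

-3

S[2] = -(-2) - (-3) + 8 = 13
S[3] = -13 - (-2) + 8 = -3
S[4] = -(-3) - 13 + 8 = -2
S[5] = -(-2) - (-3) + 8 = 13
S[6] = -13 - (-2) + 8 = -3
S[7] = -(-3) - 13 + 8 = -2
S[8] = -(-2) - (-3) + 8 = 13
S[9] = -13 - (-2) + 8 = -3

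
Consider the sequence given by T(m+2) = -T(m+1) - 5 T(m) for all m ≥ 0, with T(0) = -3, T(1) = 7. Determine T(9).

2197

T(2) = -7 - 5·(-3) = 8
T(3) = -8 - 5·7 = -43
T(4) = -(-43) - 5·8 = 3
T(5) = -3 - 5·(-43) = 212
T(6) = -212 - 5·3 = -227
T(7) = -(-227) - 5·212 = -833
T(8) = -(-833) - 5·(-227) = 1968
T(9) = -1968 - 5·(-833) = 2197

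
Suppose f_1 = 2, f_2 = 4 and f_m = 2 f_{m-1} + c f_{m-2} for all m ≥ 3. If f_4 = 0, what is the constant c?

-2

f_3 = 8 + 2c
f_4 = 16 + 8c
So 16 + 8c = 0, giving c = -2.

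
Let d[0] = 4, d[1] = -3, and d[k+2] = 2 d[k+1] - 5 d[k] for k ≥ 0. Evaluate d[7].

-857

d[2] = 2·(-3) - 5·4 = -26
d[3] = 2·(-26) - 5·(-3) = -37
d[4] = 2·(-37) - 5·(-26) = 56
d[5] = 2·56 - 5·(-37) = 297
d[6] = 2·297 - 5·56 = 314
d[7] = 2·314 - 5·297 = -857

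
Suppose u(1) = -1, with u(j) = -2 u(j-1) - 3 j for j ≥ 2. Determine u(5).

5

u(2) = -2(-1) - 6 = -4
u(3) = -2(-4) - 9 = -1
u(4) = -2(-1) - 12 = -10
u(5) = -2(-10) - 15 = 5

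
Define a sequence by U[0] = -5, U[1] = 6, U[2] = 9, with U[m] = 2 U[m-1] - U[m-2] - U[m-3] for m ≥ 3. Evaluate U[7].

U[3] = 2·9 - 6 - (-5) = 17
U[4] = 2·17 - 9 - 6 = 19
U[5] = 2·19 - 17 - 9 = 12
U[6] = 2·12 - 19 - 17 = -12
U[7] = 2·(-12) - 12 - 19 = -55

-55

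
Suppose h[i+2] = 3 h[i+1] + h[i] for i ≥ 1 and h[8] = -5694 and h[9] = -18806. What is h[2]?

-6

Rearranging, h[i-2] = h[i] - 3 h[i-1].
h[7] = -18806 - 3(-5694) = -1724
h[6] = -5694 - 3(-1724) = -522
h[5] = -1724 - 3(-522) = -158
h[4] = -522 - 3(-158) = -48
h[3] = -158 - 3(-48) = -14
h[2] = -48 - 3(-14) = -6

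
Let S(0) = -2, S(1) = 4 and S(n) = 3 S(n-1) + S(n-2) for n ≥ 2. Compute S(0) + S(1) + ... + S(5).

528

S(2) = 3*4 + (-2) = 10
S(3) = 3*10 + 4 = 34
S(4) = 3*34 + 10 = 112
S(5) = 3*112 + 34 = 370
Sum = (-2) + 4 + 10 + 34 + 112 + 370 = 528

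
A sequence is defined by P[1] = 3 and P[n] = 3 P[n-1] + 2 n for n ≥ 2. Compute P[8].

12019

P[2] = 3·3 + 4 = 13
P[3] = 3·13 + 6 = 45
P[4] = 3·45 + 8 = 143
P[5] = 3·143 + 10 = 439
P[6] = 3·439 + 12 = 1329
P[7] = 3·1329 + 14 = 4001
P[8] = 3·4001 + 16 = 12019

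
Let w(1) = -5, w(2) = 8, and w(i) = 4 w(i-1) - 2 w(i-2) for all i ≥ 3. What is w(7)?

6120

w(3) = 4(8) - 2(-5) = 42
w(4) = 4(42) - 2(8) = 152
w(5) = 4(152) - 2(42) = 524
w(6) = 4(524) - 2(152) = 1792
w(7) = 4(1792) - 2(524) = 6120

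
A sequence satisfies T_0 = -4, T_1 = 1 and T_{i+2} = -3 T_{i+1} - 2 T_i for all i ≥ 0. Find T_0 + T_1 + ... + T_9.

-1023

T_2 = -3*1 - 2*(-4) = 5
T_3 = -3*5 - 2*1 = -17
T_4 = -3*(-17) - 2*5 = 41
T_5 = -3*41 - 2*(-17) = -89
T_6 = -3*(-89) - 2*41 = 185
T_7 = -3*185 - 2*(-89) = -377
T_8 = -3*(-377) - 2*185 = 761
T_9 = -3*761 - 2*(-377) = -1529
Sum = (-4) + 1 + 5 + (-17) + 41 + (-89) + 185 + (-377) + 761 + (-1529) = -1023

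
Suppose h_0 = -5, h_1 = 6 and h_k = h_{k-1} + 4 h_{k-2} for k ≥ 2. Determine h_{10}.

-5726

h_2 = 6 + 4·(-5) = -14
h_3 = (-14) + 4·6 = 10
h_4 = 10 + 4·(-14) = -46
h_5 = (-46) + 4·10 = -6
h_6 = (-6) + 4·(-46) = -190
h_7 = (-190) + 4·(-6) = -214
h_8 = (-214) + 4·(-190) = -974
h_9 = (-974) + 4·(-214) = -1830
h_{10} = (-1830) + 4·(-974) = -5726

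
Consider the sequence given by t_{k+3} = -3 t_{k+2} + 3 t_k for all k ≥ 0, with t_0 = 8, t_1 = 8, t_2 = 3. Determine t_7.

450

t_3 = -3*3 + 3*8 = 15
t_4 = -3*15 + 3*8 = -21
t_5 = -3*(-21) + 3*3 = 72
t_6 = -3*72 + 3*15 = -171
t_7 = -3*(-171) + 3*(-21) = 450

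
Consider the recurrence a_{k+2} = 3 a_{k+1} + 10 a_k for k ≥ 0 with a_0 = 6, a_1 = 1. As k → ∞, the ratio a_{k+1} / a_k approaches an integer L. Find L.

5

The characteristic equation is r^2 - 3r - 10 = 0, which factors as (r - 5)(r + 2) = 0.
So the roots are 5 and -2. Since |5| > |-2| and the coefficient of 5^k is non-zero, the ratio tends to 5.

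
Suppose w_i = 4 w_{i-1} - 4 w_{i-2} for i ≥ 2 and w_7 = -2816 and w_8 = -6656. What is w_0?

6

Rearranging, w_{i-2} = (w_i - 4 w_{i-1}) / -4.
w_6 = (-6656 - 4·(-2816)) / -4 = 4608/-4 = -1152
w_5 = (-2816 - 4·(-1152)) / -4 = 1792/-4 = -448
w_4 = (-1152 - 4·(-448)) / -4 = 640/-4 = -160
w_3 = (-448 - 4·(-160)) / -4 = 192/-4 = -48
w_2 = (-160 - 4·(-48)) / -4 = 32/-4 = -8
w_1 = (-48 - 4·(-8)) / -4 = -16/-4 = 4
w_0 = (-8 - 4·4) / -4 = -24/-4 = 6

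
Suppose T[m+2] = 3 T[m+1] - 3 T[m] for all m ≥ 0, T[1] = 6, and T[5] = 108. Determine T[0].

Let T[0] = y.
T[2] = 18 - 3y
T[3] = 36 - 9y
T[4] = 54 - 18y
T[5] = 54 - 27y
So 54 - 27y = 108, giving y = -2.

-2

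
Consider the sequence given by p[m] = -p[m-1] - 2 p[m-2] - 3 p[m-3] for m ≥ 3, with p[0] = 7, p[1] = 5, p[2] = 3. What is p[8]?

p[3] = -3 - 2*5 - 3*7 = -34
p[4] = -(-34) - 2*3 - 3*5 = 13
p[5] = -13 - 2*(-34) - 3*3 = 46
p[6] = -46 - 2*13 - 3*(-34) = 30
p[7] = -30 - 2*46 - 3*13 = -161
p[8] = -(-161) - 2*30 - 3*46 = -37

-37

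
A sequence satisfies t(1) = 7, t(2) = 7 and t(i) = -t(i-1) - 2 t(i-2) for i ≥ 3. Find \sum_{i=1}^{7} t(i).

t(3) = -7 - 2(7) = -21
t(4) = -(-21) - 2(7) = 7
t(5) = -7 - 2(-21) = 35
t(6) = -35 - 2(7) = -49
t(7) = -(-49) - 2(35) = -21
Sum = 7 + 7 + (-21) + 7 + 35 + (-49) + (-21) = -35

-35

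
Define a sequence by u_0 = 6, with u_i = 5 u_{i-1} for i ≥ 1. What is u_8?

u_1 = 5*6 = 30
u_2 = 5*30 = 150
u_3 = 5*150 = 750
u_4 = 5*750 = 3750
u_5 = 5*3750 = 18750
u_6 = 5*18750 = 93750
u_7 = 5*93750 = 468750
u_8 = 5*468750 = 2343750

2343750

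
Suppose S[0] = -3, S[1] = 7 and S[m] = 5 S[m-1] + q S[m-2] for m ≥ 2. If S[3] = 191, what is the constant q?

S[2] = 35 - 3q
S[3] = 175 - 8q
So 175 - 8q = 191, giving q = -2.

-2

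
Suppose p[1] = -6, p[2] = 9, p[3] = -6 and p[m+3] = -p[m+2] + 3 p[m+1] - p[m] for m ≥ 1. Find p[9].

-2526

p[4] = -(-6) + 3·9 - (-6) = 39
p[5] = -39 + 3·(-6) - 9 = -66
p[6] = -(-66) + 3·39 - (-6) = 189
p[7] = -189 + 3·(-66) - 39 = -426
p[8] = -(-426) + 3·189 - (-66) = 1059
p[9] = -1059 + 3·(-426) - 189 = -2526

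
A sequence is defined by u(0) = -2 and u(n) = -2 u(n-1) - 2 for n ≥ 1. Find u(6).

-86

u(1) = -2*(-2) - 2 = 2
u(2) = -2*2 - 2 = -6
u(3) = -2*(-6) - 2 = 10
u(4) = -2*10 - 2 = -22
u(5) = -2*(-22) - 2 = 42
u(6) = -2*42 - 2 = -86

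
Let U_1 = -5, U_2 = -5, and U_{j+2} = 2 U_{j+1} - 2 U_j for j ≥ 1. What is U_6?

U_3 = 2*(-5) - 2*(-5) = 0
U_4 = 2*0 - 2*(-5) = 10
U_5 = 2*10 - 2*0 = 20
U_6 = 2*20 - 2*10 = 20

20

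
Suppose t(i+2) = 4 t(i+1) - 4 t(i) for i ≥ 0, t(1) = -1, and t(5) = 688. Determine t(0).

Let t(0) = x.
t(2) = -4 - 4x
t(3) = -12 - 16x
t(4) = -32 - 48x
t(5) = -80 - 128x
So -80 - 128x = 688, giving x = -6.

-6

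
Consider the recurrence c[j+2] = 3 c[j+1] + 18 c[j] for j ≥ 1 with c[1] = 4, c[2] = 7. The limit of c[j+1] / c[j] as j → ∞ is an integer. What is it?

6

The characteristic equation is r^2 - 3r - 18 = 0, which factors as (r - 6)(r + 3) = 0.
So the roots are 6 and -3. Since |6| > |-3| and the coefficient of 6^j is non-zero, the ratio tends to 6.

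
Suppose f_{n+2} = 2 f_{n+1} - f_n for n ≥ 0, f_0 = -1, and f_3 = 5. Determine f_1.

1

Let f_1 = y.
f_2 = 1 + 2y
f_3 = 2 + 3y
So 2 + 3y = 5, giving y = 1.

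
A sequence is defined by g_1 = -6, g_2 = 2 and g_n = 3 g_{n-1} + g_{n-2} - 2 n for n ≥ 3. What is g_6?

g_3 = 3(2) + (-6) - 6 = -6
g_4 = 3(-6) + 2 - 8 = -24
g_5 = 3(-24) + (-6) - 10 = -88
g_6 = 3(-88) + (-24) - 12 = -300

-300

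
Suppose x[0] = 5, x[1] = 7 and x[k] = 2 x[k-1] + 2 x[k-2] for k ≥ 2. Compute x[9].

26096

x[2] = 2(7) + 2(5) = 24
x[3] = 2(24) + 2(7) = 62
x[4] = 2(62) + 2(24) = 172
x[5] = 2(172) + 2(62) = 468
x[6] = 2(468) + 2(172) = 1280
x[7] = 2(1280) + 2(468) = 3496
x[8] = 2(3496) + 2(1280) = 9552
x[9] = 2(9552) + 2(3496) = 26096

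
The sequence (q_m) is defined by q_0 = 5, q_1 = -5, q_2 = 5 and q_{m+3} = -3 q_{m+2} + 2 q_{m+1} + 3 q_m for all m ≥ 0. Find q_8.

q_3 = -3*5 + 2*(-5) + 3*5 = -10
q_4 = -3*(-10) + 2*5 + 3*(-5) = 25
q_5 = -3*25 + 2*(-10) + 3*5 = -80
q_6 = -3*(-80) + 2*25 + 3*(-10) = 260
q_7 = -3*260 + 2*(-80) + 3*25 = -865
q_8 = -3*(-865) + 2*260 + 3*(-80) = 2875

2875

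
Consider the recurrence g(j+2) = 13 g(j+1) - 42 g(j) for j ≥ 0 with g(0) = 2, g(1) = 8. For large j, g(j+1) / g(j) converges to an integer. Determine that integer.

The characteristic equation is r^2 - 13r + 42 = 0, which factors as (r - 7)(r - 6) = 0.
So the roots are 7 and 6. Since |7| > |6| and the coefficient of 7^j is non-zero, the ratio tends to 7.

7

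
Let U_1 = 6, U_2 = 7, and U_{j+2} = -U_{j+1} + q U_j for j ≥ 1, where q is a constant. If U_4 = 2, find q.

-5

U_3 = -7 + 6q
U_4 = 7 + q
So 7 + q = 2, giving q = -5.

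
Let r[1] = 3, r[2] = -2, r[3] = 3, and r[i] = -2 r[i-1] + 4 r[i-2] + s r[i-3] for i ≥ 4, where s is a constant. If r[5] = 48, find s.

-1

r[4] = -14 + 3s
r[5] = 40 - 8s
So 40 - 8s = 48, giving s = -1.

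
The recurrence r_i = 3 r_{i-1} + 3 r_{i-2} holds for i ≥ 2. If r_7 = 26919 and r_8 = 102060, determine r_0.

Rearranging, r_{i-2} = (r_i - 3 r_{i-1}) / 3.
r_6 = (102060 - 3·26919) / 3 = 21303/3 = 7101
r_5 = (26919 - 3·7101) / 3 = 5616/3 = 1872
r_4 = (7101 - 3·1872) / 3 = 1485/3 = 495
r_3 = (1872 - 3·495) / 3 = 387/3 = 129
r_2 = (495 - 3·129) / 3 = 108/3 = 36
r_1 = (129 - 3·36) / 3 = 21/3 = 7
r_0 = (36 - 3·7) / 3 = 15/3 = 5

5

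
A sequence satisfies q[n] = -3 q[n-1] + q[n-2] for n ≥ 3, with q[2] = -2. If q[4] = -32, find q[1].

4

Let q[1] = x.
q[3] = 6 + x
q[4] = -20 - 3x
So -20 - 3x = -32, giving x = 4.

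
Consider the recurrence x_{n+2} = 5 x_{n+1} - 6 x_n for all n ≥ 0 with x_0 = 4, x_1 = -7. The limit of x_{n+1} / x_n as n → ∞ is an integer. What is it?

The characteristic equation is r^2 - 5r + 6 = 0, which factors as (r - 3)(r - 2) = 0.
So the roots are 3 and 2. Since |3| > |2| and the coefficient of 3^n is non-zero, the ratio tends to 3.

3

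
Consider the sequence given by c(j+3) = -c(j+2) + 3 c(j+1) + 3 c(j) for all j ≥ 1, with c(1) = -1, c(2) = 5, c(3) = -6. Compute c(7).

c(4) = -(-6) + 3*5 + 3*(-1) = 18
c(5) = -18 + 3*(-6) + 3*5 = -21
c(6) = -(-21) + 3*18 + 3*(-6) = 57
c(7) = -57 + 3*(-21) + 3*18 = -66

-66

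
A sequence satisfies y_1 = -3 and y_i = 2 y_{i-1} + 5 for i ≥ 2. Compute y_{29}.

536870907

The fixed point is 5/(1 - 2) = -5, so y_i + 5 = 2(y_{i-1} + 5).
Hence y_i = 2·2^{i-1} - 5.
y_{29} = 2·2^{28} - 5 = 2·268435456 - 5 = 536870907.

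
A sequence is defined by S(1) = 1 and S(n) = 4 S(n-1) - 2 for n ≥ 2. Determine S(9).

21846

S(2) = 4*1 - 2 = 2
S(3) = 4*2 - 2 = 6
S(4) = 4*6 - 2 = 22
S(5) = 4*22 - 2 = 86
S(6) = 4*86 - 2 = 342
S(7) = 4*342 - 2 = 1366
S(8) = 4*1366 - 2 = 5462
S(9) = 4*5462 - 2 = 21846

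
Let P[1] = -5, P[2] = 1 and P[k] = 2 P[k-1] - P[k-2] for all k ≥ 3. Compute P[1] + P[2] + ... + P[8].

P[3] = 2*1 - (-5) = 7
P[4] = 2*7 - 1 = 13
P[5] = 2*13 - 7 = 19
P[6] = 2*19 - 13 = 25
P[7] = 2*25 - 19 = 31
P[8] = 2*31 - 25 = 37
Sum = (-5) + 1 + 7 + 13 + 19 + 25 + 31 + 37 = 128

128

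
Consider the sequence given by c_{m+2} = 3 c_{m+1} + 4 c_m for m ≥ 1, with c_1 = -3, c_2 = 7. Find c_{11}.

838857

c_3 = 3(7) + 4(-3) = 9
c_4 = 3(9) + 4(7) = 55
c_5 = 3(55) + 4(9) = 201
c_6 = 3(201) + 4(55) = 823
c_7 = 3(823) + 4(201) = 3273
c_8 = 3(3273) + 4(823) = 13111
c_9 = 3(13111) + 4(3273) = 52425
c_{10} = 3(52425) + 4(13111) = 209719
c_{11} = 3(209719) + 4(52425) = 838857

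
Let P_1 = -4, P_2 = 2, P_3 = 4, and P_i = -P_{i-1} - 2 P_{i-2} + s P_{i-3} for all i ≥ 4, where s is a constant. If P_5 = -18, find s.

-3

P_4 = -8 - 4s
P_5 = 6s
So 6s = -18, giving s = -3.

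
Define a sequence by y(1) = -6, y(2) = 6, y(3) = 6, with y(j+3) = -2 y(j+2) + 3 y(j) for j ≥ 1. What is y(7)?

186

y(4) = -2(6) + 3(-6) = -30
y(5) = -2(-30) + 3(6) = 78
y(6) = -2(78) + 3(6) = -138
y(7) = -2(-138) + 3(-30) = 186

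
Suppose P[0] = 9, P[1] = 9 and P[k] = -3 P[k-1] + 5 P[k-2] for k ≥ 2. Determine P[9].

-128781

P[2] = -3(9) + 5(9) = 18
P[3] = -3(18) + 5(9) = -9
P[4] = -3(-9) + 5(18) = 117
P[5] = -3(117) + 5(-9) = -396
P[6] = -3(-396) + 5(117) = 1773
P[7] = -3(1773) + 5(-396) = -7299
P[8] = -3(-7299) + 5(1773) = 30762
P[9] = -3(30762) + 5(-7299) = -128781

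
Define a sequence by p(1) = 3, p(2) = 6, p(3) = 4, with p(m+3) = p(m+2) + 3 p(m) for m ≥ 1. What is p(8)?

p(4) = 4 + 3·3 = 13
p(5) = 13 + 3·6 = 31
p(6) = 31 + 3·4 = 43
p(7) = 43 + 3·13 = 82
p(8) = 82 + 3·31 = 175

175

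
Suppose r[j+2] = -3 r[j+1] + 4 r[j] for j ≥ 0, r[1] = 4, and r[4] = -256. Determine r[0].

Let r[0] = v.
r[2] = -12 + 4v
r[3] = 52 - 12v
r[4] = -204 + 52v
So -204 + 52v = -256, giving v = -1.

-1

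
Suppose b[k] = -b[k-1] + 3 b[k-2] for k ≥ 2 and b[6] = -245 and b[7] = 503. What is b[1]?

Rearranging, b[k-2] = (b[k] + b[k-1]) / 3.
b[5] = (503 + (-245)) / 3 = 258/3 = 86
b[4] = (-245 + 86) / 3 = -159/3 = -53
b[3] = (86 + (-53)) / 3 = 33/3 = 11
b[2] = (-53 + 11) / 3 = -42/3 = -14
b[1] = (11 + (-14)) / 3 = -3/3 = -1

-1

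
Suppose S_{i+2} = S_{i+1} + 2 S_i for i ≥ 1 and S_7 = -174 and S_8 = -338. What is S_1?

Rearranging, S_{i-2} = (S_i - S_{i-1}) / 2.
S_6 = (-338 - (-174)) / 2 = -164/2 = -82
S_5 = (-174 - (-82)) / 2 = -92/2 = -46
S_4 = (-82 - (-46)) / 2 = -36/2 = -18
S_3 = (-46 - (-18)) / 2 = -28/2 = -14
S_2 = (-18 - (-14)) / 2 = -4/2 = -2
S_1 = (-14 - (-2)) / 2 = -12/2 = -6

-6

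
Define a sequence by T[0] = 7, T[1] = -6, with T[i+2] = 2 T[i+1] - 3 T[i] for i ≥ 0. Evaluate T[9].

-1614

T[2] = 2·(-6) - 3·7 = -33
T[3] = 2·(-33) - 3·(-6) = -48
T[4] = 2·(-48) - 3·(-33) = 3
T[5] = 2·3 - 3·(-48) = 150
T[6] = 2·150 - 3·3 = 291
T[7] = 2·291 - 3·150 = 132
T[8] = 2·132 - 3·291 = -609
T[9] = 2·(-609) - 3·132 = -1614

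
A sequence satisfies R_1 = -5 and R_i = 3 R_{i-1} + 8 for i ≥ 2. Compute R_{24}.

The fixed point is 8/(1 - 3) = -4, so R_i + 4 = 3(R_{i-1} + 4).
Hence R_i = -1·3^{i-1} - 4.
R_{24} = -1·3^{23} - 4 = -1·94143178827 - 4 = -94143178831.

-94143178831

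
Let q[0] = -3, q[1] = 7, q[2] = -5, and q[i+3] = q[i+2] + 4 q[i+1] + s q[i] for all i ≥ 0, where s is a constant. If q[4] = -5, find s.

-2

q[3] = 23 - 3s
q[4] = 3 + 4s
So 3 + 4s = -5, giving s = -2.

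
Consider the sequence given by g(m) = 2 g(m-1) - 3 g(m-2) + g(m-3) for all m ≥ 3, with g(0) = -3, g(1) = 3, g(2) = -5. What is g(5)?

g(3) = 2·(-5) - 3·3 + (-3) = -22
g(4) = 2·(-22) - 3·(-5) + 3 = -26
g(5) = 2·(-26) - 3·(-22) + (-5) = 9

9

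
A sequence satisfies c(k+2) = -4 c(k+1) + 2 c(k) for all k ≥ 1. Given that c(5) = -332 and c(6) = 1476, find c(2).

Rearranging, c(k-2) = (c(k) + 4 c(k-1)) / 2.
c(4) = (1476 + 4(-332)) / 2 = 148/2 = 74
c(3) = (-332 + 4(74)) / 2 = -36/2 = -18
c(2) = (74 + 4(-18)) / 2 = 2/2 = 1

1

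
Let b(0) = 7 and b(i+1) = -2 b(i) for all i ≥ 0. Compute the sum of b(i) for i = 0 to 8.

1197

b(1) = -2·7 = -14
b(2) = -2·(-14) = 28
b(3) = -2·28 = -56
b(4) = -2·(-56) = 112
b(5) = -2·112 = -224
b(6) = -2·(-224) = 448
b(7) = -2·448 = -896
b(8) = -2·(-896) = 1792
Sum = 7 + (-14) + 28 + (-56) + 112 + (-224) + 448 + (-896) + 1792 = 1197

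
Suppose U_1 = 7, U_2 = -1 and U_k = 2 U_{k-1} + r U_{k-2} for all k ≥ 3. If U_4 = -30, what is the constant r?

U_3 = -2 + 7r
U_4 = -4 + 13r
So -4 + 13r = -30, giving r = -2.

-2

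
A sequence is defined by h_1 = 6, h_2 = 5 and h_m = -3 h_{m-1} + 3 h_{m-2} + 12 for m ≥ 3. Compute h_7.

1470

h_3 = -3(5) + 3(6) + 12 = 15
h_4 = -3(15) + 3(5) + 12 = -18
h_5 = -3(-18) + 3(15) + 12 = 111
h_6 = -3(111) + 3(-18) + 12 = -375
h_7 = -3(-375) + 3(111) + 12 = 1470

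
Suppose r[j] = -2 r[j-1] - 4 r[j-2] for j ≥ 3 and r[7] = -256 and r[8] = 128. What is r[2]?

Rearranging, r[j-2] = (r[j] + 2 r[j-1]) / -4.
r[6] = (128 + 2(-256)) / -4 = -384/-4 = 96
r[5] = (-256 + 2(96)) / -4 = -64/-4 = 16
r[4] = (96 + 2(16)) / -4 = 128/-4 = -32
r[3] = (16 + 2(-32)) / -4 = -48/-4 = 12
r[2] = (-32 + 2(12)) / -4 = -8/-4 = 2

2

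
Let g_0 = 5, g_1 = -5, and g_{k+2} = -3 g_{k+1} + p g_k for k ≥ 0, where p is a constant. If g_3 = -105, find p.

g_2 = 15 + 5p
g_3 = -45 - 20p
So -45 - 20p = -105, giving p = 3.

3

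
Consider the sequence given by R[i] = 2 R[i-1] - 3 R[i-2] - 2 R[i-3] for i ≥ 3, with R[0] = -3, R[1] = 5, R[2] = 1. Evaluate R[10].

R[3] = 2*1 - 3*5 - 2*(-3) = -7
R[4] = 2*(-7) - 3*1 - 2*5 = -27
R[5] = 2*(-27) - 3*(-7) - 2*1 = -35
R[6] = 2*(-35) - 3*(-27) - 2*(-7) = 25
R[7] = 2*25 - 3*(-35) - 2*(-27) = 209
R[8] = 2*209 - 3*25 - 2*(-35) = 413
R[9] = 2*413 - 3*209 - 2*25 = 149
R[10] = 2*149 - 3*413 - 2*209 = -1359

-1359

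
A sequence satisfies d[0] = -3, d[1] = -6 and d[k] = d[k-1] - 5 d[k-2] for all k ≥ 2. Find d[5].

-201

d[2] = (-6) - 5(-3) = 9
d[3] = 9 - 5(-6) = 39
d[4] = 39 - 5(9) = -6
d[5] = (-6) - 5(39) = -201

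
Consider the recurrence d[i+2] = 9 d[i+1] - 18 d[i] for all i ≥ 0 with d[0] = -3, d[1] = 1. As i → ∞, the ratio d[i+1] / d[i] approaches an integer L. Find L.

The characteristic equation is r^2 - 9r + 18 = 0, which factors as (r - 6)(r - 3) = 0.
So the roots are 6 and 3. Since |6| > |3| and the coefficient of 6^i is non-zero, the ratio tends to 6.

6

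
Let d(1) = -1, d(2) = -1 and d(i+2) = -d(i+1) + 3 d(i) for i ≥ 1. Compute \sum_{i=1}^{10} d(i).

67

d(3) = -(-1) + 3*(-1) = -2
d(4) = -(-2) + 3*(-1) = -1
d(5) = -(-1) + 3*(-2) = -5
d(6) = -(-5) + 3*(-1) = 2
d(7) = -2 + 3*(-5) = -17
d(8) = -(-17) + 3*2 = 23
d(9) = -23 + 3*(-17) = -74
d(10) = -(-74) + 3*23 = 143
Sum = (-1) + (-1) + (-2) + (-1) + (-5) + 2 + (-17) + 23 + (-74) + 143 = 67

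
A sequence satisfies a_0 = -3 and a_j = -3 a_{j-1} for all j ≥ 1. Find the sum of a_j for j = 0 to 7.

4920

a_1 = -3·(-3) = 9
a_2 = -3·9 = -27
a_3 = -3·(-27) = 81
a_4 = -3·81 = -243
a_5 = -3·(-243) = 729
a_6 = -3·729 = -2187
a_7 = -3·(-2187) = 6561
Sum = (-3) + 9 + (-27) + 81 + (-243) + 729 + (-2187) + 6561 = 4920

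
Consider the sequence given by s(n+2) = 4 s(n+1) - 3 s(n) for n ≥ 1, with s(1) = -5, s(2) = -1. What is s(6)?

s(3) = 4(-1) - 3(-5) = 11
s(4) = 4(11) - 3(-1) = 47
s(5) = 4(47) - 3(11) = 155
s(6) = 4(155) - 3(47) = 479

479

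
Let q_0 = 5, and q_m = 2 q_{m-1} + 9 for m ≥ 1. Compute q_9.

7159

q_1 = 2*5 + 9 = 19
q_2 = 2*19 + 9 = 47
q_3 = 2*47 + 9 = 103
q_4 = 2*103 + 9 = 215
q_5 = 2*215 + 9 = 439
q_6 = 2*439 + 9 = 887
q_7 = 2*887 + 9 = 1783
q_8 = 2*1783 + 9 = 3575
q_9 = 2*3575 + 9 = 7159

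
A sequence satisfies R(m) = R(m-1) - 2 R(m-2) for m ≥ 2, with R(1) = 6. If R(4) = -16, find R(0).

Let R(0) = x.
R(2) = 6 - 2x
R(3) = -6 - 2x
R(4) = -18 + 2x
So -18 + 2x = -16, giving x = 1.

1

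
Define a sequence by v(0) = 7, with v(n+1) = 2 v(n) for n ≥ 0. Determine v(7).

896

v(1) = 2(7) = 14
v(2) = 2(14) = 28
v(3) = 2(28) = 56
v(4) = 2(56) = 112
v(5) = 2(112) = 224
v(6) = 2(224) = 448
v(7) = 2(448) = 896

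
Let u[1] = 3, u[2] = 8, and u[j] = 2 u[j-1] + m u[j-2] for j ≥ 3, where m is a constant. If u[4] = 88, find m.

4

u[3] = 16 + 3m
u[4] = 32 + 14m
So 32 + 14m = 88, giving m = 4.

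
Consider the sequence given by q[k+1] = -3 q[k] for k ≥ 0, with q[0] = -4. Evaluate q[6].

-2916

q[1] = -3(-4) = 12
q[2] = -3(12) = -36
q[3] = -3(-36) = 108
q[4] = -3(108) = -324
q[5] = -3(-324) = 972
q[6] = -3(972) = -2916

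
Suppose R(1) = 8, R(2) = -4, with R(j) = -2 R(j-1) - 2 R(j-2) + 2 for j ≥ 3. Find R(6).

18

R(3) = -2·(-4) - 2·8 + 2 = -6
R(4) = -2·(-6) - 2·(-4) + 2 = 22
R(5) = -2·22 - 2·(-6) + 2 = -30
R(6) = -2·(-30) - 2·22 + 2 = 18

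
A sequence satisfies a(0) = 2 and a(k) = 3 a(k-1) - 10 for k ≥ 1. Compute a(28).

The fixed point is -10/(1 - 3) = 5, so a(k) - 5 = 3(a(k-1) - 5).
Hence a(k) = -3·3^k + 5.
a(28) = -3·3^{28} + 5 = -3·22876792454961 + 5 = -68630377364878.

-68630377364878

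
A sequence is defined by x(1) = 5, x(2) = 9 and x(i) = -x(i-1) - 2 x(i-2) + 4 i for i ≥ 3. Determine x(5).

x(3) = -9 - 2*5 + 12 = -7
x(4) = -(-7) - 2*9 + 16 = 5
x(5) = -5 - 2*(-7) + 20 = 29

29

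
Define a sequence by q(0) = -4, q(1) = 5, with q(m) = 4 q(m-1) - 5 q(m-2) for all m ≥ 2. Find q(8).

q(2) = 4(5) - 5(-4) = 40
q(3) = 4(40) - 5(5) = 135
q(4) = 4(135) - 5(40) = 340
q(5) = 4(340) - 5(135) = 685
q(6) = 4(685) - 5(340) = 1040
q(7) = 4(1040) - 5(685) = 735
q(8) = 4(735) - 5(1040) = -2260

-2260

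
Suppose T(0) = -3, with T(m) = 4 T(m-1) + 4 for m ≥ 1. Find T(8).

T(1) = 4·(-3) + 4 = -8
T(2) = 4·(-8) + 4 = -28
T(3) = 4·(-28) + 4 = -108
T(4) = 4·(-108) + 4 = -428
T(5) = 4·(-428) + 4 = -1708
T(6) = 4·(-1708) + 4 = -6828
T(7) = 4·(-6828) + 4 = -27308
T(8) = 4·(-27308) + 4 = -109228

-109228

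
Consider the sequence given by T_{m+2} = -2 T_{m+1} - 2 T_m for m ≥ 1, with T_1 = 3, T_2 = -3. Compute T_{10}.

T_3 = -2*(-3) - 2*3 = 0
T_4 = -2*0 - 2*(-3) = 6
T_5 = -2*6 - 2*0 = -12
T_6 = -2*(-12) - 2*6 = 12
T_7 = -2*12 - 2*(-12) = 0
T_8 = -2*0 - 2*12 = -24
T_9 = -2*(-24) - 2*0 = 48
T_{10} = -2*48 - 2*(-24) = -48

-48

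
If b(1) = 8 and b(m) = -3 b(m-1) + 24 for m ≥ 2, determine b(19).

774840984

The fixed point is 24/(1 + 3) = 6, so b(m) - 6 = -3(b(m-1) - 6).
Hence b(m) = 2·(-3)^{m-1} + 6.
b(19) = 2·(-3)^{18} + 6 = 2·387420489 + 6 = 774840984.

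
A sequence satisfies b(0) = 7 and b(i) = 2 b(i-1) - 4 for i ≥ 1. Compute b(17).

393220

The fixed point is -4/(1 - 2) = 4, so b(i) - 4 = 2(b(i-1) - 4).
Hence b(i) = 3·2^i + 4.
b(17) = 3·2^{17} + 4 = 3·131072 + 4 = 393220.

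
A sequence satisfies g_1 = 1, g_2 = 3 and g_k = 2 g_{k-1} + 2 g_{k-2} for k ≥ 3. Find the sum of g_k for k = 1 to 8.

1930

g_3 = 2(3) + 2(1) = 8
g_4 = 2(8) + 2(3) = 22
g_5 = 2(22) + 2(8) = 60
g_6 = 2(60) + 2(22) = 164
g_7 = 2(164) + 2(60) = 448
g_8 = 2(448) + 2(164) = 1224
Sum = 1 + 3 + 8 + 22 + 60 + 164 + 448 + 1224 = 1930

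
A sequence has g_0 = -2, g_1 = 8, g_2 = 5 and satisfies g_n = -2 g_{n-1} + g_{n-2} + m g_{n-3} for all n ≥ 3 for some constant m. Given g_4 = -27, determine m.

g_3 = -2 - 2m
g_4 = 9 + 12m
So 9 + 12m = -27, giving m = -3.

-3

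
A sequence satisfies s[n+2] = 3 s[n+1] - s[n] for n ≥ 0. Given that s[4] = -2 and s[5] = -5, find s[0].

Rearranging, s[n-2] = -(s[n] - 3 s[n-1]).
s[3] = -(-5 - 3·(-2)) = -1
s[2] = -(-2 - 3·(-1)) = -1
s[1] = -(-1 - 3·(-1)) = -2
s[0] = -(-1 - 3·(-2)) = -5

-5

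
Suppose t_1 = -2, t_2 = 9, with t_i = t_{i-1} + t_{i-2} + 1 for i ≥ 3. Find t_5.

t_3 = 9 + (-2) + 1 = 8
t_4 = 8 + 9 + 1 = 18
t_5 = 18 + 8 + 1 = 27

27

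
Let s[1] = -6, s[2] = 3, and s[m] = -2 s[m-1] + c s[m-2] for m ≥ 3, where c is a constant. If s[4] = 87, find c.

5

s[3] = -6 - 6c
s[4] = 12 + 15c
So 12 + 15c = 87, giving c = 5.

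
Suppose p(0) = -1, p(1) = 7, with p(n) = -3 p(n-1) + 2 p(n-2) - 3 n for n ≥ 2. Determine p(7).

p(2) = -3·7 + 2·(-1) - 6 = -29
p(3) = -3·(-29) + 2·7 - 9 = 92
p(4) = -3·92 + 2·(-29) - 12 = -346
p(5) = -3·(-346) + 2·92 - 15 = 1207
p(6) = -3·1207 + 2·(-346) - 18 = -4331
p(7) = -3·(-4331) + 2·1207 - 21 = 15386

15386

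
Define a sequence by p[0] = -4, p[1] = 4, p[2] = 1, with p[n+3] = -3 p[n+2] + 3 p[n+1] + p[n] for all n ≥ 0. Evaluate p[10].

-27383

p[3] = -3(1) + 3(4) + (-4) = 5
p[4] = -3(5) + 3(1) + 4 = -8
p[5] = -3(-8) + 3(5) + 1 = 40
p[6] = -3(40) + 3(-8) + 5 = -139
p[7] = -3(-139) + 3(40) + (-8) = 529
p[8] = -3(529) + 3(-139) + 40 = -1964
p[9] = -3(-1964) + 3(529) + (-139) = 7340
p[10] = -3(7340) + 3(-1964) + 529 = -27383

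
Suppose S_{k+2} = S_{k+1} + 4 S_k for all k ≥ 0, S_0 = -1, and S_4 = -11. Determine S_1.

1

Let S_1 = z.
S_2 = -4 + z
S_3 = -4 + 5z
S_4 = -20 + 9z
So -20 + 9z = -11, giving z = 1.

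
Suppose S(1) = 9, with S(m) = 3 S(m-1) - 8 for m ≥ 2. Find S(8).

S(2) = 3·9 - 8 = 19
S(3) = 3·19 - 8 = 49
S(4) = 3·49 - 8 = 139
S(5) = 3·139 - 8 = 409
S(6) = 3·409 - 8 = 1219
S(7) = 3·1219 - 8 = 3649
S(8) = 3·3649 - 8 = 10939

10939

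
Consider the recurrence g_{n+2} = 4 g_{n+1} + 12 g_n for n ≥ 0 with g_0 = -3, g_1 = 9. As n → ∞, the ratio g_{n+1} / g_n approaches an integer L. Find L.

6

The characteristic equation is r^2 - 4r - 12 = 0, which factors as (r - 6)(r + 2) = 0.
So the roots are 6 and -2. Since |6| > |-2| and the coefficient of 6^n is non-zero, the ratio tends to 6.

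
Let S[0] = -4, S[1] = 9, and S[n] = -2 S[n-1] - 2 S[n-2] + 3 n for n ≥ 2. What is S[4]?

S[2] = -2(9) - 2(-4) + 6 = -4
S[3] = -2(-4) - 2(9) + 9 = -1
S[4] = -2(-1) - 2(-4) + 12 = 22

22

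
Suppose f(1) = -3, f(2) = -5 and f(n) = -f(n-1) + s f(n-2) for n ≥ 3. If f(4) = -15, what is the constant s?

f(3) = 5 - 3s
f(4) = -5 - 2s
So -5 - 2s = -15, giving s = 5.

5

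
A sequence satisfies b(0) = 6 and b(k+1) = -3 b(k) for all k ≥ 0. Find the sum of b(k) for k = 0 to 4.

b(1) = -3(6) = -18
b(2) = -3(-18) = 54
b(3) = -3(54) = -162
b(4) = -3(-162) = 486
Sum = 6 + (-18) + 54 + (-162) + 486 = 366

366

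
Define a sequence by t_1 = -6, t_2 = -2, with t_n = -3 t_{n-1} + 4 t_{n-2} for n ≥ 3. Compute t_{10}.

t_3 = -3(-2) + 4(-6) = -18
t_4 = -3(-18) + 4(-2) = 46
t_5 = -3(46) + 4(-18) = -210
t_6 = -3(-210) + 4(46) = 814
t_7 = -3(814) + 4(-210) = -3282
t_8 = -3(-3282) + 4(814) = 13102
t_9 = -3(13102) + 4(-3282) = -52434
t_{10} = -3(-52434) + 4(13102) = 209710

209710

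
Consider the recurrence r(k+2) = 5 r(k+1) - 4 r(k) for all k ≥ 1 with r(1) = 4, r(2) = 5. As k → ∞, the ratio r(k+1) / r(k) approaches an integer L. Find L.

The characteristic equation is r^2 - 5r + 4 = 0, which factors as (r - 4)(r - 1) = 0.
So the roots are 4 and 1. Since |4| > |1| and the coefficient of 4^k is non-zero, the ratio tends to 4.

4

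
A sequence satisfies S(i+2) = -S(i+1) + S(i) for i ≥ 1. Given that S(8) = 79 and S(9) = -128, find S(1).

-5

Rearranging, S(i-2) = S(i) + S(i-1).
S(7) = -128 + 79 = -49
S(6) = 79 + (-49) = 30
S(5) = -49 + 30 = -19
S(4) = 30 + (-19) = 11
S(3) = -19 + 11 = -8
S(2) = 11 + (-8) = 3
S(1) = -8 + 3 = -5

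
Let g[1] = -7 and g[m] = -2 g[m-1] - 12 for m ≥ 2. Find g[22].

6291452

The fixed point is -12/(1 + 2) = -4, so g[m] + 4 = -2(g[m-1] + 4).
Hence g[m] = -3·(-2)^{m-1} - 4.
g[22] = -3·(-2)^{21} - 4 = -3·-2097152 - 4 = 6291452.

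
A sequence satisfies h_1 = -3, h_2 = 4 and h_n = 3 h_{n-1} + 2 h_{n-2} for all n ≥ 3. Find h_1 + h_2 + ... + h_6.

445

h_3 = 3·4 + 2·(-3) = 6
h_4 = 3·6 + 2·4 = 26
h_5 = 3·26 + 2·6 = 90
h_6 = 3·90 + 2·26 = 322
Sum = (-3) + 4 + 6 + 26 + 90 + 322 = 445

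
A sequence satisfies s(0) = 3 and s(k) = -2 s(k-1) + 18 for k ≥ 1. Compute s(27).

The fixed point is 18/(1 + 2) = 6, so s(k) - 6 = -2(s(k-1) - 6).
Hence s(k) = -3·(-2)^k + 6.
s(27) = -3·(-2)^{27} + 6 = -3·-134217728 + 6 = 402653190.

402653190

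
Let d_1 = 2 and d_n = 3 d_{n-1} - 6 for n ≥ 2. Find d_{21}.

The fixed point is -6/(1 - 3) = 3, so d_n - 3 = 3(d_{n-1} - 3).
Hence d_n = -1·3^{n-1} + 3.
d_{21} = -1·3^{20} + 3 = -1·3486784401 + 3 = -3486784398.

-3486784398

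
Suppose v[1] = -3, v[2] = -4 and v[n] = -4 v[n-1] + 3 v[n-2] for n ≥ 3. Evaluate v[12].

v[3] = -4*(-4) + 3*(-3) = 7
v[4] = -4*7 + 3*(-4) = -40
v[5] = -4*(-40) + 3*7 = 181
v[6] = -4*181 + 3*(-40) = -844
v[7] = -4*(-844) + 3*181 = 3919
v[8] = -4*3919 + 3*(-844) = -18208
v[9] = -4*(-18208) + 3*3919 = 84589
v[10] = -4*84589 + 3*(-18208) = -392980
v[11] = -4*(-392980) + 3*84589 = 1825687
v[12] = -4*1825687 + 3*(-392980) = -8481688

-8481688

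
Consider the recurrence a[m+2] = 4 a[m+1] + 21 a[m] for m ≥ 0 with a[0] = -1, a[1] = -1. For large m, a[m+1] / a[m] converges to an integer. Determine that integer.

The characteristic equation is r^2 - 4r - 21 = 0, which factors as (r - 7)(r + 3) = 0.
So the roots are 7 and -3. Since |7| > |-3| and the coefficient of 7^m is non-zero, the ratio tends to 7.

7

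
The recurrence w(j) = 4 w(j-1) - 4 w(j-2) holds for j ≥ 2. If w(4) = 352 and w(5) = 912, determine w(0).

Rearranging, w(j-2) = (w(j) - 4 w(j-1)) / -4.
w(3) = (912 - 4(352)) / -4 = -496/-4 = 124
w(2) = (352 - 4(124)) / -4 = -144/-4 = 36
w(1) = (124 - 4(36)) / -4 = -20/-4 = 5
w(0) = (36 - 4(5)) / -4 = 16/-4 = -4

-4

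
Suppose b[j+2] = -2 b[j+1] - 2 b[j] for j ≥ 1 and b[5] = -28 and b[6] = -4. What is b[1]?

Rearranging, b[j-2] = (b[j] + 2 b[j-1]) / -2.
b[4] = (-4 + 2*(-28)) / -2 = -60/-2 = 30
b[3] = (-28 + 2*30) / -2 = 32/-2 = -16
b[2] = (30 + 2*(-16)) / -2 = -2/-2 = 1
b[1] = (-16 + 2*1) / -2 = -14/-2 = 7

7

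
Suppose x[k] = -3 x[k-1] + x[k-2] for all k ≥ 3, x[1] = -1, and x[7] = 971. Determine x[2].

-3

Let x[2] = y.
x[3] = -1 - 3y
x[4] = 3 + 10y
x[5] = -10 - 33y
x[6] = 33 + 109y
x[7] = -109 - 360y
So -109 - 360y = 971, giving y = -3.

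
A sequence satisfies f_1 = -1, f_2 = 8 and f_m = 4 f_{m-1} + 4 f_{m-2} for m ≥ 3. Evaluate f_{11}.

f_3 = 4(8) + 4(-1) = 28
f_4 = 4(28) + 4(8) = 144
f_5 = 4(144) + 4(28) = 688
f_6 = 4(688) + 4(144) = 3328
f_7 = 4(3328) + 4(688) = 16064
f_8 = 4(16064) + 4(3328) = 77568
f_9 = 4(77568) + 4(16064) = 374528
f_{10} = 4(374528) + 4(77568) = 1808384
f_{11} = 4(1808384) + 4(374528) = 8731648

8731648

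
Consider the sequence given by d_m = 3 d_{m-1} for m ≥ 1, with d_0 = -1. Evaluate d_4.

d_1 = 3·(-1) = -3
d_2 = 3·(-3) = -9
d_3 = 3·(-9) = -27
d_4 = 3·(-27) = -81

-81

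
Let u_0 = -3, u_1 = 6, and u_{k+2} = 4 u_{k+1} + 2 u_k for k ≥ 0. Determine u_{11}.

12849984

u_2 = 4(6) + 2(-3) = 18
u_3 = 4(18) + 2(6) = 84
u_4 = 4(84) + 2(18) = 372
u_5 = 4(372) + 2(84) = 1656
u_6 = 4(1656) + 2(372) = 7368
u_7 = 4(7368) + 2(1656) = 32784
u_8 = 4(32784) + 2(7368) = 145872
u_9 = 4(145872) + 2(32784) = 649056
u_{10} = 4(649056) + 2(145872) = 2887968
u_{11} = 4(2887968) + 2(649056) = 12849984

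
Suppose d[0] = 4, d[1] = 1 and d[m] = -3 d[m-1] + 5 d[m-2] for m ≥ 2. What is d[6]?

d[2] = -3(1) + 5(4) = 17
d[3] = -3(17) + 5(1) = -46
d[4] = -3(-46) + 5(17) = 223
d[5] = -3(223) + 5(-46) = -899
d[6] = -3(-899) + 5(223) = 3812

3812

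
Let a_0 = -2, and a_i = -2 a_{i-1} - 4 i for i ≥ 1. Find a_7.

132

a_1 = -2·(-2) - 4 = 0
a_2 = -2·0 - 8 = -8
a_3 = -2·(-8) - 12 = 4
a_4 = -2·4 - 16 = -24
a_5 = -2·(-24) - 20 = 28
a_6 = -2·28 - 24 = -80
a_7 = -2·(-80) - 28 = 132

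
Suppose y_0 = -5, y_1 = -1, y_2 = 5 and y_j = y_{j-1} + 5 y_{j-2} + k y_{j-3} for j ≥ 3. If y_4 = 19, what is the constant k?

y_3 = -5k
y_4 = 25 - 6k
So 25 - 6k = 19, giving k = 1.

1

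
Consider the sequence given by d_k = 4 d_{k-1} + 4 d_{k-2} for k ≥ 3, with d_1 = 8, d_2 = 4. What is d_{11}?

d_3 = 4*4 + 4*8 = 48
d_4 = 4*48 + 4*4 = 208
d_5 = 4*208 + 4*48 = 1024
d_6 = 4*1024 + 4*208 = 4928
d_7 = 4*4928 + 4*1024 = 23808
d_8 = 4*23808 + 4*4928 = 114944
d_9 = 4*114944 + 4*23808 = 555008
d_{10} = 4*555008 + 4*114944 = 2679808
d_{11} = 4*2679808 + 4*555008 = 12939264

12939264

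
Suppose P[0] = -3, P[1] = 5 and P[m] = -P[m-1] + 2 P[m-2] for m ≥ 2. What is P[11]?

P[2] = -5 + 2(-3) = -11
P[3] = -(-11) + 2(5) = 21
P[4] = -21 + 2(-11) = -43
P[5] = -(-43) + 2(21) = 85
P[6] = -85 + 2(-43) = -171
P[7] = -(-171) + 2(85) = 341
P[8] = -341 + 2(-171) = -683
P[9] = -(-683) + 2(341) = 1365
P[10] = -1365 + 2(-683) = -2731
P[11] = -(-2731) + 2(1365) = 5461

5461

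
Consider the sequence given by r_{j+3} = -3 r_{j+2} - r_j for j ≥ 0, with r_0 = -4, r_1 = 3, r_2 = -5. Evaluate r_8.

-5531

r_3 = -3·(-5) - (-4) = 19
r_4 = -3·19 - 3 = -60
r_5 = -3·(-60) - (-5) = 185
r_6 = -3·185 - 19 = -574
r_7 = -3·(-574) - (-60) = 1782
r_8 = -3·1782 - 185 = -5531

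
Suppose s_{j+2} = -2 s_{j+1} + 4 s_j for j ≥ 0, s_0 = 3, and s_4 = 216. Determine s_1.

-5

Let s_1 = w.
s_2 = 12 - 2w
s_3 = -24 + 8w
s_4 = 96 - 24w
So 96 - 24w = 216, giving w = -5.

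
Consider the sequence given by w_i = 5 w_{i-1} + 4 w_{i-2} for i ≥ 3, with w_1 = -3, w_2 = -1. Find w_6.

w_3 = 5*(-1) + 4*(-3) = -17
w_4 = 5*(-17) + 4*(-1) = -89
w_5 = 5*(-89) + 4*(-17) = -513
w_6 = 5*(-513) + 4*(-89) = -2921

-2921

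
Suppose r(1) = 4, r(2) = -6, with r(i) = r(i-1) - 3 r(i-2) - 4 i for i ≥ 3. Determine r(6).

r(3) = (-6) - 3·4 - 12 = -30
r(4) = (-30) - 3·(-6) - 16 = -28
r(5) = (-28) - 3·(-30) - 20 = 42
r(6) = 42 - 3·(-28) - 24 = 102

102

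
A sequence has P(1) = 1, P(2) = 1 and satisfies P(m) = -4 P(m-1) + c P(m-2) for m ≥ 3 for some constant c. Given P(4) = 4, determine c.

P(3) = -4 + c
P(4) = 16 - 3c
So 16 - 3c = 4, giving c = 4.

4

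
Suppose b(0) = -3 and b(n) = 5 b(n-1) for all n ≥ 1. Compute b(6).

b(1) = 5·(-3) = -15
b(2) = 5·(-15) = -75
b(3) = 5·(-75) = -375
b(4) = 5·(-375) = -1875
b(5) = 5·(-1875) = -9375
b(6) = 5·(-9375) = -46875

-46875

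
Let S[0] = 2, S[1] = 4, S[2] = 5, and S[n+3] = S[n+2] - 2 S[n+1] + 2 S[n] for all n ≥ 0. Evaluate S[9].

S[3] = 5 - 2*4 + 2*2 = 1
S[4] = 1 - 2*5 + 2*4 = -1
S[5] = (-1) - 2*1 + 2*5 = 7
S[6] = 7 - 2*(-1) + 2*1 = 11
S[7] = 11 - 2*7 + 2*(-1) = -5
S[8] = (-5) - 2*11 + 2*7 = -13
S[9] = (-13) - 2*(-5) + 2*11 = 19

19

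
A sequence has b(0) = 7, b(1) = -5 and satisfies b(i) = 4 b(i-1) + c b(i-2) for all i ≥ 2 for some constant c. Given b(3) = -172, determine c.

-4

b(2) = -20 + 7c
b(3) = -80 + 23c
So -80 + 23c = -172, giving c = -4.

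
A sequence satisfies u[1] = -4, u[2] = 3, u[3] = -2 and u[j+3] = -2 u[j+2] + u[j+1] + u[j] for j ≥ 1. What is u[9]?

u[4] = -2(-2) + 3 + (-4) = 3
u[5] = -2(3) + (-2) + 3 = -5
u[6] = -2(-5) + 3 + (-2) = 11
u[7] = -2(11) + (-5) + 3 = -24
u[8] = -2(-24) + 11 + (-5) = 54
u[9] = -2(54) + (-24) + 11 = -121

-121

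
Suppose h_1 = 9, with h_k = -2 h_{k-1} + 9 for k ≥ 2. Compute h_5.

99

h_2 = -2*9 + 9 = -9
h_3 = -2*(-9) + 9 = 27
h_4 = -2*27 + 9 = -45
h_5 = -2*(-45) + 9 = 99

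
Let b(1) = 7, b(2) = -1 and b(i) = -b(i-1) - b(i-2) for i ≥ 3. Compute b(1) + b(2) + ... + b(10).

7

b(3) = -(-1) - 7 = -6
b(4) = -(-6) - (-1) = 7
b(5) = -7 - (-6) = -1
b(6) = -(-1) - 7 = -6
b(7) = -(-6) - (-1) = 7
b(8) = -7 - (-6) = -1
b(9) = -(-1) - 7 = -6
b(10) = -(-6) - (-1) = 7
Sum = 7 + (-1) + (-6) + 7 + (-1) + (-6) + 7 + (-1) + (-6) + 7 = 7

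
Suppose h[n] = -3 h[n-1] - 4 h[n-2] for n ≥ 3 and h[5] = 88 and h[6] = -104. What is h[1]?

Rearranging, h[n-2] = (h[n] + 3 h[n-1]) / -4.
h[4] = (-104 + 3*88) / -4 = 160/-4 = -40
h[3] = (88 + 3*(-40)) / -4 = -32/-4 = 8
h[2] = (-40 + 3*8) / -4 = -16/-4 = 4
h[1] = (8 + 3*4) / -4 = 20/-4 = -5

-5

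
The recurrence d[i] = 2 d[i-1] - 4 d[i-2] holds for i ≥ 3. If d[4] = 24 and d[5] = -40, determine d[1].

Rearranging, d[i-2] = (d[i] - 2 d[i-1]) / -4.
d[3] = (-40 - 2(24)) / -4 = -88/-4 = 22
d[2] = (24 - 2(22)) / -4 = -20/-4 = 5
d[1] = (22 - 2(5)) / -4 = 12/-4 = -3

-3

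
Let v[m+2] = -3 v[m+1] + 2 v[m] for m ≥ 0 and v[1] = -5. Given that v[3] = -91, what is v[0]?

Let v[0] = w.
v[2] = 15 + 2w
v[3] = -55 - 6w
So -55 - 6w = -91, giving w = 6.

6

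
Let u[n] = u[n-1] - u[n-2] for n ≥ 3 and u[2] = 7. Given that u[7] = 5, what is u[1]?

5

Let u[1] = w.
u[3] = 7 - w
u[4] = -w
u[5] = -7
u[6] = -7 + w
u[7] = w
So w = 5, giving w = 5.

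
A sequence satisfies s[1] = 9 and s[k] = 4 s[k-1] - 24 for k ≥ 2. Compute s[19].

68719476744

The fixed point is -24/(1 - 4) = 8, so s[k] - 8 = 4(s[k-1] - 8).
Hence s[k] = 1·4^{k-1} + 8.
s[19] = 1·4^{18} + 8 = 1·68719476736 + 8 = 68719476744.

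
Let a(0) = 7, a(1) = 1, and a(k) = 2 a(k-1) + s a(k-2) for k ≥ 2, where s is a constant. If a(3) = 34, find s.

2

a(2) = 2 + 7s
a(3) = 4 + 15s
So 4 + 15s = 34, giving s = 2.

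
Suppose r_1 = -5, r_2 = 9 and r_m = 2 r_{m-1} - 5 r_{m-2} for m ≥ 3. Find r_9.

r_3 = 2(9) - 5(-5) = 43
r_4 = 2(43) - 5(9) = 41
r_5 = 2(41) - 5(43) = -133
r_6 = 2(-133) - 5(41) = -471
r_7 = 2(-471) - 5(-133) = -277
r_8 = 2(-277) - 5(-471) = 1801
r_9 = 2(1801) - 5(-277) = 4987

4987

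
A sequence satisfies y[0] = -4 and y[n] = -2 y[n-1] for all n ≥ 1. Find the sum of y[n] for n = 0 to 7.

y[1] = -2(-4) = 8
y[2] = -2(8) = -16
y[3] = -2(-16) = 32
y[4] = -2(32) = -64
y[5] = -2(-64) = 128
y[6] = -2(128) = -256
y[7] = -2(-256) = 512
Sum = (-4) + 8 + (-16) + 32 + (-64) + 128 + (-256) + 512 = 340

340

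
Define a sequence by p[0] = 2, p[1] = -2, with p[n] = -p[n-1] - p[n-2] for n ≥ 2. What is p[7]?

-2

p[2] = -(-2) - 2 = 0
p[3] = -0 - (-2) = 2
p[4] = -2 - 0 = -2
p[5] = -(-2) - 2 = 0
p[6] = -0 - (-2) = 2
p[7] = -2 - 0 = -2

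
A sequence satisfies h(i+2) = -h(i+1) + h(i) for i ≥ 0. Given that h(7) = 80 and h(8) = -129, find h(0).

3

Rearranging, h(i-2) = h(i) + h(i-1).
h(6) = -129 + 80 = -49
h(5) = 80 + (-49) = 31
h(4) = -49 + 31 = -18
h(3) = 31 + (-18) = 13
h(2) = -18 + 13 = -5
h(1) = 13 + (-5) = 8
h(0) = -5 + 8 = 3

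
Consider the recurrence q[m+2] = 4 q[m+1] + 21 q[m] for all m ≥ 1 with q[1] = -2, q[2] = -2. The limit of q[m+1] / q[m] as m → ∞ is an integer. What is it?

The characteristic equation is r^2 - 4r - 21 = 0, which factors as (r - 7)(r + 3) = 0.
So the roots are 7 and -3. Since |7| > |-3| and the coefficient of 7^m is non-zero, the ratio tends to 7.

7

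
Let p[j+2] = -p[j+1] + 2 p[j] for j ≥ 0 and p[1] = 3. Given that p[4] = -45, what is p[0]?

-5

Let p[0] = y.
p[2] = -3 + 2y
p[3] = 9 - 2y
p[4] = -15 + 6y
So -15 + 6y = -45, giving y = -5.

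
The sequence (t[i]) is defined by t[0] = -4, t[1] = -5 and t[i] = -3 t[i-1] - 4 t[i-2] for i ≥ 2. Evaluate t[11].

-17737

t[2] = -3·(-5) - 4·(-4) = 31
t[3] = -3·31 - 4·(-5) = -73
t[4] = -3·(-73) - 4·31 = 95
t[5] = -3·95 - 4·(-73) = 7
t[6] = -3·7 - 4·95 = -401
t[7] = -3·(-401) - 4·7 = 1175
t[8] = -3·1175 - 4·(-401) = -1921
t[9] = -3·(-1921) - 4·1175 = 1063
t[10] = -3·1063 - 4·(-1921) = 4495
t[11] = -3·4495 - 4·1063 = -17737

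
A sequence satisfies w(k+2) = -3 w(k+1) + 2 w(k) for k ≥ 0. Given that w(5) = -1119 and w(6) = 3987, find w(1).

-3

Rearranging, w(k-2) = (w(k) + 3 w(k-1)) / 2.
w(4) = (3987 + 3(-1119)) / 2 = 630/2 = 315
w(3) = (-1119 + 3(315)) / 2 = -174/2 = -87
w(2) = (315 + 3(-87)) / 2 = 54/2 = 27
w(1) = (-87 + 3(27)) / 2 = -6/2 = -3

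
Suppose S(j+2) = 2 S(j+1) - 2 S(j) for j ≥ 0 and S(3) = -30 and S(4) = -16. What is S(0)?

4

Rearranging, S(j-2) = (S(j) - 2 S(j-1)) / -2.
S(2) = (-16 - 2*(-30)) / -2 = 44/-2 = -22
S(1) = (-30 - 2*(-22)) / -2 = 14/-2 = -7
S(0) = (-22 - 2*(-7)) / -2 = -8/-2 = 4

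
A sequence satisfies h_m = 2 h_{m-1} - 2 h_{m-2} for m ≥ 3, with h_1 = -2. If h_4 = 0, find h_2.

-4

Let h_2 = x.
h_3 = 4 + 2x
h_4 = 8 + 2x
So 8 + 2x = 0, giving x = -4.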